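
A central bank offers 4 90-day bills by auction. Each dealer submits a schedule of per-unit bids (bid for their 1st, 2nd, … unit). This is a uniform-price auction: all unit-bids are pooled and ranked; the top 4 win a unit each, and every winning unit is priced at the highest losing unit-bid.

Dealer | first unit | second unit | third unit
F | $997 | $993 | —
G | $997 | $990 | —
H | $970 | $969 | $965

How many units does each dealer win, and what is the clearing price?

F 2, G 2; clearing price $970

All unit-bids, highest first — top 4: 997 (F-1), 997 (G-1), 993 (F-2), 990 (G-2)
The (k+1)-th unit-bid is $970.
Allocation: F 2, G 2.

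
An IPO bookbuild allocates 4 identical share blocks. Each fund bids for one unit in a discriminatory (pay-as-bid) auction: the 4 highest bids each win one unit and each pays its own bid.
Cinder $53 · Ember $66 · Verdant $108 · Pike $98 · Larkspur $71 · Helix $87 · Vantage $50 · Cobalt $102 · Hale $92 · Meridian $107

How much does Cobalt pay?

Ordering the bids: 108 (Verdant), 107 (Meridian), 102 (Cobalt), 98 (Pike), 92 (Hale), 87 (Helix), …
Winners (4 units): Verdant, Meridian, Cobalt, Pike.
Cobalt wins → own bid $102.

Cobalt pays $102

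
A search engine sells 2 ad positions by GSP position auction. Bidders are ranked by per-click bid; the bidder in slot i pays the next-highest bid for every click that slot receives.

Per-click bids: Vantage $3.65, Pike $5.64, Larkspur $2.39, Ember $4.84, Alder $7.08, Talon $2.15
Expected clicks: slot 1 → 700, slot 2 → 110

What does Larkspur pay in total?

Larkspur pays $0.00

Per-click bids in order: $7.08 (Alder) > $5.64 (Pike) > $4.84 (Ember) > …
Larkspur ranks below slot 2 → no slot, pays nothing.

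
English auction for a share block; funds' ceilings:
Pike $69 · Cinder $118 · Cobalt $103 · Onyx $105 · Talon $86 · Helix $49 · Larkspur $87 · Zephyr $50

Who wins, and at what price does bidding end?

Limits ranked: 118 (Cinder) > 105 (Onyx) > 103 (Cobalt) > 87 (Larkspur) > 86 (Talon) > 69 (Pike) > …
Onyx is the last rival to drop out, at $105; Cinder remains and wins at that price.

Cinder wins at $105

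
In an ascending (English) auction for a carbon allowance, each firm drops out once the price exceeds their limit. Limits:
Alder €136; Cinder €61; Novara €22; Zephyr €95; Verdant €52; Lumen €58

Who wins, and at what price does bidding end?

Alder wins at €95

Sorting limits: 136 (Alder) > 95 (Zephyr) > 61 (Cinder) > 58 (Lumen) > 52 (Verdant) > 22 (Novara)
Once the price passes €95, only Alder is left; the hammer falls at Zephyr's limit of €95.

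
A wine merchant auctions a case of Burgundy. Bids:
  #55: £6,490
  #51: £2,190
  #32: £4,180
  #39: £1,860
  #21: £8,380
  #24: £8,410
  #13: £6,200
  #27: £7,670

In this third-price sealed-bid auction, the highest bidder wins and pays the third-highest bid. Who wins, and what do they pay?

Rule: the highest bidder wins and pays the third-highest bid.
Bids in order: 8,410 (#24) > 8,380 (#21) > 7,670 (#27) > 6,490 (#55) > 6,200 (#13) > 4,180 (#32) > …
#24 is highest; pays the third-highest bid, £7,670.

#24 pays £7,670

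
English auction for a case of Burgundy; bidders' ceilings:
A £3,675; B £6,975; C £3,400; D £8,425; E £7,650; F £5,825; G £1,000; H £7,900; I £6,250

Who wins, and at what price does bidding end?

D wins at £7,900

Limits in order: 8,425 (D) > 7,900 (H) > 7,650 (E) > 6,975 (B) > 6,250 (I) > 5,825 (F) > …
H is the last rival to drop out, at £7,900; D remains and wins at that price.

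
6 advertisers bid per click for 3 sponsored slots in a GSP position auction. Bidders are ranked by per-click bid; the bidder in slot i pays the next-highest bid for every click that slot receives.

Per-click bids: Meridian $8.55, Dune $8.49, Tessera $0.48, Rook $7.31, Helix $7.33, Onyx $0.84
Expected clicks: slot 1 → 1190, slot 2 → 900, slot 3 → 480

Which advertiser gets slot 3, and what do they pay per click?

Ranked by bid: $8.55 (Meridian) > $8.49 (Dune) > $7.33 (Helix) > $7.31 (Rook) > …
Slot 3 goes to the third-ranked bidder, Helix, who pays the next bid down: $7.31/click.

Helix; $7.31 per click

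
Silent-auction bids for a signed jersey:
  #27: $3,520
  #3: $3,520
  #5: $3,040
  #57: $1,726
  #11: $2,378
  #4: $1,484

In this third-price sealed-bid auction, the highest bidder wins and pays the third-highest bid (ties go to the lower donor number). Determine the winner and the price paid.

Third-price sealed-bid auction: the highest bidder wins and pays the third-highest bid.
Bids ranked: 3,520 (#3) > 3,520 (#27) > 3,040 (#5) > 2,378 (#11) > 1,726 (#57) > 1,484 (#4)
Tie at $3,520 → #3 wins by tie-break.
#3 is highest; pays the third-highest bid, $3,040.

#3 pays $3,040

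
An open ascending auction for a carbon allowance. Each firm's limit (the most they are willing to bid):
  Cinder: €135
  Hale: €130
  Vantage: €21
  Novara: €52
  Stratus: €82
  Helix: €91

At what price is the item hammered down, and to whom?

Sorting limits: 135 (Cinder) > 130 (Hale) > 91 (Helix) > 82 (Stratus) > 52 (Novara) > 21 (Vantage)
Bidding ends when Hale exits at €130; Cinder takes it.

Cinder wins at €130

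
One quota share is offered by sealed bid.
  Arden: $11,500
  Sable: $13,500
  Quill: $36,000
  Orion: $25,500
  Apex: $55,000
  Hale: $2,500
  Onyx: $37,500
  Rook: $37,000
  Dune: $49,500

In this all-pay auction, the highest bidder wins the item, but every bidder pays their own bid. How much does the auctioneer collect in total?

Rule: the highest bidder wins the item, but every bidder pays their own bid.
Bids ranked: 55,000 (Apex) > 49,500 (Dune) > 37,500 (Onyx) > 37,000 (Rook) > 36,000 (Quill) > 25,500 (Orion) > …
Every bidder forfeits their bid regardless of winning.
Revenue = 11,500 + 13,500 + 36,000 + 25,500 + 55,000 + 2,500 + 37,500 + 37,000 + 49,500 = $268,000.

Total revenue: $268,000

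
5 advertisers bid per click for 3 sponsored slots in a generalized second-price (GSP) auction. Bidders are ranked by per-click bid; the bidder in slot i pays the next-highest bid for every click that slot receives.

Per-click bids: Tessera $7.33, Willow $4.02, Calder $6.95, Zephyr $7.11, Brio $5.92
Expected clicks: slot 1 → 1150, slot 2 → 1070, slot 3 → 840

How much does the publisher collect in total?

Per-click bids in order: $7.33 (Tessera) > $7.11 (Zephyr) > $6.95 (Calder) > $5.92 (Brio) > …
Slot 1: Tessera pays $7.11 × 1150 = $8176.50
Slot 2: Zephyr pays $6.95 × 1070 = $7436.50
Slot 3: Calder pays $5.92 × 840 = $4972.80
Total = $20585.80

Total revenue: $20585.80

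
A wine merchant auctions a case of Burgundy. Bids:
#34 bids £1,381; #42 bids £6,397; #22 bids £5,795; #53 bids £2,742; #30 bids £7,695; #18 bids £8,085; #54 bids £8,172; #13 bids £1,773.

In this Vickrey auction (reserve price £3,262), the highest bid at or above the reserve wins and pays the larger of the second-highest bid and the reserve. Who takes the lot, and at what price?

#54 pays £8,085

Bids ranked: 8,172 (#54) > 8,085 (#18) > 7,695 (#30) > 6,397 (#42) > 5,795 (#22) > 2,742 (#53) > …
#54 has the top bid at or above the reserve (£8,172).
Second-highest bid £8,085 exceeds the reserve £3,262 → payment £8,085.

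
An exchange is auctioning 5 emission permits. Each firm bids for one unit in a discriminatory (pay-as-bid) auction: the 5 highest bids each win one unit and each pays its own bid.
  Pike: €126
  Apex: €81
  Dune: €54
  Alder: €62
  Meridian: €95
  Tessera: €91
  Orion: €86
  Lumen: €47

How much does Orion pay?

Orion pays €86

Bids ranked high→low: 126 (Pike), 95 (Meridian), 91 (Tessera), 86 (Orion), 81 (Apex), 62 (Alder), 54 (Dune), …
The 5 highest are Pike, Meridian, Tessera, Orion, Apex.
Orion wins → own bid €86.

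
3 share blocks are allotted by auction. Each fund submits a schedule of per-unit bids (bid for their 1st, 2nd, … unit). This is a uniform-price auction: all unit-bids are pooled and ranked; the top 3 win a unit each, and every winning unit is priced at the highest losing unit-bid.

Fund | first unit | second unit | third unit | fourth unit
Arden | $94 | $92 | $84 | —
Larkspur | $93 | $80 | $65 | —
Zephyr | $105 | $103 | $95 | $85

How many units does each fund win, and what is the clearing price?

Pooled unit-bids ranked (top 3): 105 (Zephyr-1), 103 (Zephyr-2), 95 (Zephyr-3)
First bid not allocated: $94.
Allocation: Zephyr 3.

Zephyr 3; clearing price $94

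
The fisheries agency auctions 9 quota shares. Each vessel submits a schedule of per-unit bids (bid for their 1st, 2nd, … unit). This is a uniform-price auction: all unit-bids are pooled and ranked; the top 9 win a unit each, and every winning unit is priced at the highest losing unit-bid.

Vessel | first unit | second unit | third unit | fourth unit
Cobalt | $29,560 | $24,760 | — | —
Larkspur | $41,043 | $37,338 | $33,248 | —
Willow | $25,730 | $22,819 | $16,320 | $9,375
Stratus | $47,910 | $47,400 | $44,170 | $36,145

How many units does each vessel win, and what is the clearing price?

Cobalt 1, Larkspur 3, Stratus 4, Willow 1; clearing price $24,760

Merging the schedules and taking the best 9: 47,910 (Stratus-1), 47,400 (Stratus-2), 44,170 (Stratus-3), 41,043 (Larkspur-1), 37,338 (Larkspur-2), 36,145 (Stratus-4), 33,248 (Larkspur-3), 29,560 (Cobalt-1), 25,730 (Willow-1)
The (k+1)-th unit-bid is $24,760.
Allocation: Cobalt 1, Larkspur 3, Stratus 4, Willow 1.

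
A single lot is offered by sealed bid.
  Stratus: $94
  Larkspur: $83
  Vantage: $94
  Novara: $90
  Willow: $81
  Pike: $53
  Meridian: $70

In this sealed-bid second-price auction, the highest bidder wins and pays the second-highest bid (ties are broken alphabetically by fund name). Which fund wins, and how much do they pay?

Bids in order: 94 (Stratus) > 94 (Vantage) > 90 (Novara) > 83 (Larkspur) > 81 (Willow) > 70 (Meridian) > …
Stratus and Vantage tie at $94; tie-break gives it to Stratus.
Stratus is highest; pays the second-highest bid, $94.

Stratus pays $94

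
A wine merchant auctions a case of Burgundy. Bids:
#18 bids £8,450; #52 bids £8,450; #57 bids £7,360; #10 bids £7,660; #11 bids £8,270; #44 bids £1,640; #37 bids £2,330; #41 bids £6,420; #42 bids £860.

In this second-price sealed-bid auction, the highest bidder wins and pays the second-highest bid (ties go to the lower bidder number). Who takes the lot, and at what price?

Bids in order: 8,450 (#18) > 8,450 (#52) > 8,270 (#11) > 7,660 (#10) > 7,360 (#57) > 6,420 (#41) > …
Tie at £8,450 → #18 wins by tie-break.
Second-price: #18 pays #52's bid of £8,450.

#18 pays £8,450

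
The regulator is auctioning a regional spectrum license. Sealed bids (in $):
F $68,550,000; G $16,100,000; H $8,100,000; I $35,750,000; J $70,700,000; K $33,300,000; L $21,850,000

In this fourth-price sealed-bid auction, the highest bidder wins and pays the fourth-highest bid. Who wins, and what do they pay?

Rule: the highest bidder wins and pays the fourth-highest bid.
Bids in order: 70,700,000 (J) > 68,550,000 (F) > 35,750,000 (I) > 33,300,000 (K) > 21,850,000 (L) > 16,100,000 (G) > …
J is highest; pays the fourth-highest bid, $33,300,000.

J pays $33,300,000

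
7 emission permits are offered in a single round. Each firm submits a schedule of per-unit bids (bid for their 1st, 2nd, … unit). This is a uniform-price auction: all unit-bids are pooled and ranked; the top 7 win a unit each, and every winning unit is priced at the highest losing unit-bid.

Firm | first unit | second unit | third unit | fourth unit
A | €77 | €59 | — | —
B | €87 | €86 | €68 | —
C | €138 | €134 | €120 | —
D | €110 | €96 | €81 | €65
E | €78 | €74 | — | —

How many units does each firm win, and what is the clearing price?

Pooled unit-bids ranked (top 7): 138 (C-1), 134 (C-2), 120 (C-3), 110 (D-1), 96 (D-2), 87 (B-1), 86 (B-2)
First bid not allocated: €81.
Allocation: B 2, C 3, D 2.

B 2, C 3, D 2; clearing price €81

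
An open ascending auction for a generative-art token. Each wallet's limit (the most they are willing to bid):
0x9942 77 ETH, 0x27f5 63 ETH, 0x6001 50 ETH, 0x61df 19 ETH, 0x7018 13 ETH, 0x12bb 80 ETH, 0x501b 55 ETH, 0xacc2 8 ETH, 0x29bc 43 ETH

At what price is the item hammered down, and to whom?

Rule: the price rises until one bidder remains; the winner pays the price at which the last rival dropped out.
Sorting limits: 80 (0x12bb) > 77 (0x9942) > 63 (0x27f5) > 55 (0x501b) > 50 (0x6001) > 43 (0x29bc) > …
Bidding ends when 0x9942 exits at 77 ETH; 0x12bb takes it.

0x12bb wins at 77 ETH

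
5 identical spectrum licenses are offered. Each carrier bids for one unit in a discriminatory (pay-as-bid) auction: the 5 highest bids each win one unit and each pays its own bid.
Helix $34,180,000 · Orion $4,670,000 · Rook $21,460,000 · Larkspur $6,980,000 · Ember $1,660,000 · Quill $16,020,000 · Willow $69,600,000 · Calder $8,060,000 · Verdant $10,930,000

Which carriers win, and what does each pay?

Willow $69,600,000, Helix $34,180,000, Rook $21,460,000, Quill $16,020,000, Verdant $10,930,000

Ordering the bids: 69,600,000 (Willow), 34,180,000 (Helix), 21,460,000 (Rook), 16,020,000 (Quill), 10,930,000 (Verdant), 8,060,000 (Calder), 6,980,000 (Larkspur), …
Winners (5 units): Willow, Helix, Rook, Quill, Verdant.
Each winner pays its own bid: Willow $69,600,000, Helix $34,180,000, Rook $21,460,000, Quill $16,020,000, Verdant $10,930,000.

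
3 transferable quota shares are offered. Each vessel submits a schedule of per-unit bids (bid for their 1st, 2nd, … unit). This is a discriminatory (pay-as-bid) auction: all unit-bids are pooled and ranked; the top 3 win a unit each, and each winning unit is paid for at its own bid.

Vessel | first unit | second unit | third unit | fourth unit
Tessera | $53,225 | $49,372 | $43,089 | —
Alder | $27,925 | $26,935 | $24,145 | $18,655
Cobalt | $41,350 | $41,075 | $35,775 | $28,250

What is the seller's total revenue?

Merging the schedules and taking the best 3: 53,225 (Tessera-1), 49,372 (Tessera-2), 43,089 (Tessera-3)
Next rejected bid: $41,350 (not a price — pay-as-bid).
Each winning unit pays its own bid.
Revenue = 53,225 + 49,372 + 43,089 = $145,686.

Total revenue: $145,686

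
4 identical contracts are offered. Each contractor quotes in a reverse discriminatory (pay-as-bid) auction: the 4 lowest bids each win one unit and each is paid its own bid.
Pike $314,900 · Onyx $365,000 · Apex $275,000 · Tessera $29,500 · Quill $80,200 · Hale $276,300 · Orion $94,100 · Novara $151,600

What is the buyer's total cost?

Total cost: $355,400

Sorting: 29,500 (Tessera), 80,200 (Quill), 94,100 (Orion), 151,600 (Novara), 275,000 (Apex), 276,300 (Hale), …
Lowest 4: Tessera, Quill, Orion, Novara.
Total cost = 29,500 + 80,200 + 94,100 + 151,600 = $355,400.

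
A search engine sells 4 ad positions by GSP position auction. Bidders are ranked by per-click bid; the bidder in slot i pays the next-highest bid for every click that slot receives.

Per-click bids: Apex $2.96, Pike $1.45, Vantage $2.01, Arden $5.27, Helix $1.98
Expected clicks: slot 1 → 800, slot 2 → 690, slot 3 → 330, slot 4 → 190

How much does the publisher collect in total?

Sorting advertisers: $5.27 (Arden) > $2.96 (Apex) > $2.01 (Vantage) > $1.98 (Helix) > $1.45 (Pike)
Slot 1: Arden pays $2.96 × 800 = $2368.00
Slot 2: Apex pays $2.01 × 690 = $1386.90
Slot 3: Vantage pays $1.98 × 330 = $653.40
Slot 4: Helix pays $1.45 × 190 = $275.50
Total = $4683.80

Total revenue: $4683.80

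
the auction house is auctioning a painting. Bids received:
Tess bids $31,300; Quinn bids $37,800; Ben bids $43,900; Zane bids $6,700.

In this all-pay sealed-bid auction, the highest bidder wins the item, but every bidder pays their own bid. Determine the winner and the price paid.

Ben pays $43,900

Sorting bids: 43,900 (Ben) > 37,800 (Quinn) > 31,300 (Tess) > 6,700 (Zane)
Ben is highest and takes the item; every bidder forfeits their bid.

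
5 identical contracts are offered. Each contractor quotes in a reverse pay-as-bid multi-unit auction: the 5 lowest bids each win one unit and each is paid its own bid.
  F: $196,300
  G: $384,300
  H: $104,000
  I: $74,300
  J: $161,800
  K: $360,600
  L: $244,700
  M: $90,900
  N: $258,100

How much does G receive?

G is paid $0

Bids ranked low→high: 74,300 (I), 90,900 (M), 104,000 (H), 161,800 (J), 196,300 (F), 244,700 (L), 258,100 (N), …
The 5 lowest are I, M, H, J, F.
G does not win → $0.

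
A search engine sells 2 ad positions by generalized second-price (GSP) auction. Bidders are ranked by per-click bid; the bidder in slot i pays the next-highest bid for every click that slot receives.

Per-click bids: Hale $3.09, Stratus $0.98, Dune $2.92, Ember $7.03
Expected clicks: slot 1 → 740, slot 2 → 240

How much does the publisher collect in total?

Total revenue: $2987.40

Ranked by bid: $7.03 (Ember) > $3.09 (Hale) > $2.92 (Dune) > …
Slot 1: Ember pays $3.09 × 740 = $2286.60
Slot 2: Hale pays $2.92 × 240 = $700.80
Total = $2987.40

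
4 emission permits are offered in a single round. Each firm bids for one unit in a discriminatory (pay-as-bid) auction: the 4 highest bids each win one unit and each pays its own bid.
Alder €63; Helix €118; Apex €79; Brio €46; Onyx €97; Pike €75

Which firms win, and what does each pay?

Bids ranked high→low: 118 (Helix), 97 (Onyx), 79 (Apex), 75 (Pike), 63 (Alder), 46 (Brio)
Winners (4 units): Helix, Onyx, Apex, Pike.
Each winner pays its own bid: Helix €118, Onyx €97, Apex €79, Pike €75.

Helix €118, Onyx €97, Apex €79, Pike €75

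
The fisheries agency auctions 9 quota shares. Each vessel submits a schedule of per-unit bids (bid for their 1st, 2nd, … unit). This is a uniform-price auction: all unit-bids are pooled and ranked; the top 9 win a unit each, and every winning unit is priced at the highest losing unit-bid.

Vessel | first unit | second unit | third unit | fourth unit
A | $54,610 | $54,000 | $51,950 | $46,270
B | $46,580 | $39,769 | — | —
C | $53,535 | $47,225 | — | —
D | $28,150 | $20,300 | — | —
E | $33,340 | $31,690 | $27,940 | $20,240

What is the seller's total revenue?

Pooled unit-bids ranked (top 9): 54,610 (A-1), 54,000 (A-2), 53,535 (C-1), 51,950 (A-3), 47,225 (C-2), 46,580 (B-1), 46,270 (A-4), 39,769 (B-2), 33,340 (E-1)
Highest rejected unit-bid = $31,690.
Allocation: A 4, B 2, C 2, E 1. Every unit priced at $31,690.
Revenue = 9 × 31,690 = $285,210.

Total revenue: $285,210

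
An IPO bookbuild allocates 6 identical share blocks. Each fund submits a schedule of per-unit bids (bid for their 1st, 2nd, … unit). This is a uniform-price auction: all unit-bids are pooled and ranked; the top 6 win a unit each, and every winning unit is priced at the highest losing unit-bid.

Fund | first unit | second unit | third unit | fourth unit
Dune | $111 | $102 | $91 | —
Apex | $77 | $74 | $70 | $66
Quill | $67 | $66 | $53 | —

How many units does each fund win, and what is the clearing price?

Apex 3, Dune 3; clearing price $67

Pooled unit-bids ranked (top 6): 111 (Dune-1), 102 (Dune-2), 91 (Dune-3), 77 (Apex-1), 74 (Apex-2), 70 (Apex-3)
Highest rejected unit-bid = $67.
Allocation: Apex 3, Dune 3.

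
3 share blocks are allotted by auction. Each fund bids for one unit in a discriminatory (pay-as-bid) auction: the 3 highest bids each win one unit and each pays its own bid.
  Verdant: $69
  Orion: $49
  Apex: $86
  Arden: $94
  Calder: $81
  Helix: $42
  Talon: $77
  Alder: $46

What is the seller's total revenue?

Ordering the bids: 94 (Arden), 86 (Apex), 81 (Calder), 77 (Talon), 69 (Verdant), …
The 3 highest are Arden, Apex, Calder.
Total revenue = 94 + 86 + 81 = $261.

Total revenue: $261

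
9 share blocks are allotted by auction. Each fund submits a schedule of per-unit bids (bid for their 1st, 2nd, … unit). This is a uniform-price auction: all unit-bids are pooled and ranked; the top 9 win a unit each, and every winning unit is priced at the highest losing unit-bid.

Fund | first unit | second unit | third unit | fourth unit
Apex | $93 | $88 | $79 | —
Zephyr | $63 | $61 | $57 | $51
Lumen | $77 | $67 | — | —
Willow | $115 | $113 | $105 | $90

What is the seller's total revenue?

Total revenue: $567

Merging the schedules and taking the best 9: 115 (Willow-1), 113 (Willow-2), 105 (Willow-3), 93 (Apex-1), 90 (Willow-4), 88 (Apex-2), 79 (Apex-3), 77 (Lumen-1), 67 (Lumen-2)
Highest rejected unit-bid = $63.
Allocation: Apex 3, Lumen 2, Willow 4. Every unit priced at $63.
Revenue = 9 × 63 = $567.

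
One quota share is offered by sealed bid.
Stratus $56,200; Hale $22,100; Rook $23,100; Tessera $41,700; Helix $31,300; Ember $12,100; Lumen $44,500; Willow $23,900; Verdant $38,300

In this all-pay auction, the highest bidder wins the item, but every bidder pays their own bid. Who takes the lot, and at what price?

Bids ranked: 56,200 (Stratus) > 44,500 (Lumen) > 41,700 (Tessera) > 38,300 (Verdant) > 31,300 (Helix) > 23,900 (Willow) > …
Stratus is highest and takes the item; every bidder forfeits their bid.

Stratus pays $56,200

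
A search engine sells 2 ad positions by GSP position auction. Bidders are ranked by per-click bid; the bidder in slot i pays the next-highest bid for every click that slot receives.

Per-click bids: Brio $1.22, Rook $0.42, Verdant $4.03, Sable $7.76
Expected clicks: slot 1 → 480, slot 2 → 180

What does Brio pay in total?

Brio pays $0.00

Per-click bids in order: $7.76 (Sable) > $4.03 (Verdant) > $1.22 (Brio) > …
Brio ranks below slot 2 → no slot, pays nothing.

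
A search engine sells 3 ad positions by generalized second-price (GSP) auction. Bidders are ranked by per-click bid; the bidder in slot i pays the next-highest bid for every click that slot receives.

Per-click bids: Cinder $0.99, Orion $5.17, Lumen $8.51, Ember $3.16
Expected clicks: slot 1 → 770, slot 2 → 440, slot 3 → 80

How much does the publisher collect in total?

Total revenue: $5450.50

Per-click bids in order: $8.51 (Lumen) > $5.17 (Orion) > $3.16 (Ember) > $0.99 (Cinder)
Slot 1: Lumen pays $5.17 × 770 = $3980.90
Slot 2: Orion pays $3.16 × 440 = $1390.40
Slot 3: Ember pays $0.99 × 80 = $79.20
Total = $5450.50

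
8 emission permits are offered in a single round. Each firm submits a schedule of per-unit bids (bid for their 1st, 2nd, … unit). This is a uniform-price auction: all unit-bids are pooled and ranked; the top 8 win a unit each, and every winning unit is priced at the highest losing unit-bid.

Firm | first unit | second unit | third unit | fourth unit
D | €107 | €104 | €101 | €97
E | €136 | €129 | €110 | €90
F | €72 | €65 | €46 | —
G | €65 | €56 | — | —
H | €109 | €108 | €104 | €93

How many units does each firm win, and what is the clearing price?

Pooled unit-bids ranked (top 8): 136 (E-1), 129 (E-2), 110 (E-3), 109 (H-1), 108 (H-2), 107 (D-1), 104 (D-2), 104 (H-3)
The (k+1)-th unit-bid is €101.
Allocation: D 2, E 3, H 3.

D 2, E 3, H 3; clearing price €101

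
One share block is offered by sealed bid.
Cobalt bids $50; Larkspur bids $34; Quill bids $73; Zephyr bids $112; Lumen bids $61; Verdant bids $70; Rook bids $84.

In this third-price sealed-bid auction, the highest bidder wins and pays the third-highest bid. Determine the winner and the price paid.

Zephyr pays $73

Sorting bids: 112 (Zephyr) > 84 (Rook) > 73 (Quill) > 70 (Verdant) > 61 (Lumen) > 50 (Cobalt) > …
Zephyr wins; payment is bid #3 in the ranking = $73.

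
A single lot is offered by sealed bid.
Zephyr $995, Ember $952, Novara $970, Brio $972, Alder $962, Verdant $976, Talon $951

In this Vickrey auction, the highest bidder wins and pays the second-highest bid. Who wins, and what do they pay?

Sorting bids: 995 (Zephyr) > 976 (Verdant) > 972 (Brio) > 970 (Novara) > 962 (Alder) > 952 (Ember) > …
Zephyr is highest; pays the second-highest bid, $976.

Zephyr pays $976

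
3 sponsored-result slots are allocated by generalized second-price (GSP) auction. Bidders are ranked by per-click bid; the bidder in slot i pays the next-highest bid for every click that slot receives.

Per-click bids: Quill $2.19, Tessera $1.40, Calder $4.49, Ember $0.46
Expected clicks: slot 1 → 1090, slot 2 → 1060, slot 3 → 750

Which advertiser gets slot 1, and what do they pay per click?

Calder; $2.19 per click

Per-click bids in order: $4.49 (Calder) > $2.19 (Quill) > $1.40 (Tessera) > $0.46 (Ember)
Slot 1 goes to the first-ranked bidder, Calder, who pays the next bid down: $2.19/click.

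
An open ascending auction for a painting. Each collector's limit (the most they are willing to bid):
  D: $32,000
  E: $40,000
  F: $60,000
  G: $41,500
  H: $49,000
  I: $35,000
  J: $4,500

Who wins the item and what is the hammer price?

Ascending (English) auction: the price rises until one bidder remains; the winner pays the price at which the last rival dropped out.
Limits in order: 60,000 (F) > 49,000 (H) > 41,500 (G) > 40,000 (E) > 35,000 (I) > 32,000 (D) > …
Bidding ends when H exits at $49,000; F takes it.

F wins at $49,000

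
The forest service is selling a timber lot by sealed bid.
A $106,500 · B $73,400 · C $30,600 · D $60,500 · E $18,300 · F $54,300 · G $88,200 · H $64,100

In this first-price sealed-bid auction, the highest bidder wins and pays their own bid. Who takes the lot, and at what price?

Bids ranked: 106,500 (A) > 88,200 (G) > 73,400 (B) > 64,100 (H) > 60,500 (D) > 54,300 (F) > …
A has the highest bid and pays exactly that: $106,500.

A pays $106,500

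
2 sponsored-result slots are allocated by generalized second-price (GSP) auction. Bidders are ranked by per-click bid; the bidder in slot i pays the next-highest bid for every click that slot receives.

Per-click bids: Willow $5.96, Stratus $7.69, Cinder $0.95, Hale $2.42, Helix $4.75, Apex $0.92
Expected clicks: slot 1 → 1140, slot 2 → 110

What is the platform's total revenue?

Total revenue: $7316.90

Per-click bids in order: $7.69 (Stratus) > $5.96 (Willow) > $4.75 (Helix) > …
Slot 1: Stratus pays $5.96 × 1140 = $6794.40
Slot 2: Willow pays $4.75 × 110 = $522.50
Total = $7316.90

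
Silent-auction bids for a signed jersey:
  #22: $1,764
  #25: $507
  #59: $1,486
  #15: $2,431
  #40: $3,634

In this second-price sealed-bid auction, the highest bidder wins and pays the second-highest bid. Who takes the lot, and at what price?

Bids ranked: 3,634 (#40) > 2,431 (#15) > 1,764 (#22) > 1,486 (#59) > 507 (#25)
Second-price: #40 pays #15's bid of $2,431.

#40 pays $2,431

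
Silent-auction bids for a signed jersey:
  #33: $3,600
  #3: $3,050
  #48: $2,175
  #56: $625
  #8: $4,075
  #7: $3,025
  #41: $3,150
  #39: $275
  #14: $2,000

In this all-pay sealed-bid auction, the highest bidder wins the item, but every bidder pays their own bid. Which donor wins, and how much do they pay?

#8 pays $4,075

All-pay sealed-bid auction: the highest bidder wins the item, but every bidder pays their own bid.
Bids in order: 4,075 (#8) > 3,600 (#33) > 3,150 (#41) > 3,050 (#3) > 3,025 (#7) > 2,175 (#48) > …
#8 is highest and takes the item; every bidder forfeits their bid.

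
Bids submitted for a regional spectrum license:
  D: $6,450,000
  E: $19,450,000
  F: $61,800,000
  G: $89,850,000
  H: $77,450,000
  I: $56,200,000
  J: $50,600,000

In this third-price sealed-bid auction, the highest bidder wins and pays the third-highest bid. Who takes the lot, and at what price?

Third-price sealed-bid auction: the highest bidder wins and pays the third-highest bid.
Bids in order: 89,850,000 (G) > 77,450,000 (H) > 61,800,000 (F) > 56,200,000 (I) > 50,600,000 (J) > 19,450,000 (E) > …
G wins; payment is bid #3 in the ranking = $61,800,000.

G pays $61,800,000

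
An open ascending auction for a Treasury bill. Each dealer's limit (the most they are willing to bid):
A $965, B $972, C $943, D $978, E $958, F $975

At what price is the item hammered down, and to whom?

D wins at $975

Rule: the price rises until one bidder remains; the winner pays the price at which the last rival dropped out.
Limits in order: 978 (D) > 975 (F) > 972 (B) > 965 (A) > 958 (E) > 943 (C)
Once the price passes $975, only D is left; the hammer falls at F's limit of $975.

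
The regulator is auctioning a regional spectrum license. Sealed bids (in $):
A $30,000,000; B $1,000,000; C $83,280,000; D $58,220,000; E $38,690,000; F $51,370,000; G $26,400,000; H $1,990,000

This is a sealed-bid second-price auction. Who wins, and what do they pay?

Bids in order: 83,280,000 (C) > 58,220,000 (D) > 51,370,000 (F) > 38,690,000 (E) > 30,000,000 (A) > 26,400,000 (G) > …
C is highest; pays the second-highest bid, $58,220,000.

C pays $58,220,000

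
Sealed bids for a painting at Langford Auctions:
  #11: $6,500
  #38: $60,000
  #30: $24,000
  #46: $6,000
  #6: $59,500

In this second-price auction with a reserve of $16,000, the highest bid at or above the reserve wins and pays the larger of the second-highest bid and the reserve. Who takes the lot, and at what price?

#38 pays $59,500

Bids in order: 60,000 (#38) > 59,500 (#6) > 24,000 (#30) > 6,500 (#11) > 6,000 (#46)
Highest eligible bid: #38 at $60,000.
max(second-highest $59,500, reserve $16,000) = $59,500; the reserve does not bind.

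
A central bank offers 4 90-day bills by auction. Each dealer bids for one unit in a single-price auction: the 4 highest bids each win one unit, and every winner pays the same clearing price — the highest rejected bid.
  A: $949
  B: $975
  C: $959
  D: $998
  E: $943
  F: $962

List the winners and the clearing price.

Sorting: 998 (D), 975 (B), 962 (F), 959 (C), 949 (A), 943 (E)
The 4 highest are D, B, F, C.
First losing bid is A's $949, which sets the uniform price.

D, B, F, C; each pays $949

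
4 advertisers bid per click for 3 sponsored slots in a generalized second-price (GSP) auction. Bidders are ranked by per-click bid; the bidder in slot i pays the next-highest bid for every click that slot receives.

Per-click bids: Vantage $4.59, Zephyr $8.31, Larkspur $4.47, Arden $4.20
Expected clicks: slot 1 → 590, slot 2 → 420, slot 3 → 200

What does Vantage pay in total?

Ranked by bid: $8.31 (Zephyr) > $4.59 (Vantage) > $4.47 (Larkspur) > $4.20 (Arden)
Vantage holds slot 2 → pays next bid $4.47 × 420 clicks = $1877.40.

Vantage pays $1877.40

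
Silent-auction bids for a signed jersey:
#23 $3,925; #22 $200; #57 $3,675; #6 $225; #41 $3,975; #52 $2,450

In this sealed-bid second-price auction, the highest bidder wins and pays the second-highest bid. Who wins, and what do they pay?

#41 pays $3,925

Rule: the highest bidder wins and pays the second-highest bid.
Bids in order: 3,975 (#41) > 3,925 (#23) > 3,675 (#57) > 2,450 (#52) > 225 (#6) > 200 (#22)
#41 is highest; pays the second-highest bid, $3,925.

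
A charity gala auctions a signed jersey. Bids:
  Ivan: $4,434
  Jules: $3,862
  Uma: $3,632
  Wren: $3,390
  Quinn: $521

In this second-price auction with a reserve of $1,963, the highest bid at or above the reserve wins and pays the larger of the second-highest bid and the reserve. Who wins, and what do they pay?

Ivan pays $3,862

Bids in order: 4,434 (Ivan) > 3,862 (Jules) > 3,632 (Uma) > 3,390 (Wren) > 521 (Quinn)
Highest eligible bid: Ivan at $4,434.
max(second-highest $3,862, reserve $1,963) = $3,862; the reserve does not bind.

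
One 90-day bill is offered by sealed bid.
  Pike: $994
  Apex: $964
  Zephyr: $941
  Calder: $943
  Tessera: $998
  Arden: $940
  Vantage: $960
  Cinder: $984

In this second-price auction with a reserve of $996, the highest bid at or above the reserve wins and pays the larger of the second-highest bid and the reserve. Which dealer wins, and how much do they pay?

Bids ranked: 998 (Tessera) > 994 (Pike) > 984 (Cinder) > 964 (Apex) > 960 (Vantage) > 943 (Calder) > …
Highest eligible bid: Tessera at $998.
max(second-highest $994, reserve $996) = $996.

Tessera pays $996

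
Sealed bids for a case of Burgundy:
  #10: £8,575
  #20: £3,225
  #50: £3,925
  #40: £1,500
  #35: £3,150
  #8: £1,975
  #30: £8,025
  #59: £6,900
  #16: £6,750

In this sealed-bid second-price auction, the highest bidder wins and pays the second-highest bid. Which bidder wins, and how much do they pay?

#10 pays £8,025

Rule: the highest bidder wins and pays the second-highest bid.
Bids ranked: 8,575 (#10) > 8,025 (#30) > 6,900 (#59) > 6,750 (#16) > 3,925 (#50) > 3,225 (#20) > …
Second-price: #10 pays #30's bid of £8,025.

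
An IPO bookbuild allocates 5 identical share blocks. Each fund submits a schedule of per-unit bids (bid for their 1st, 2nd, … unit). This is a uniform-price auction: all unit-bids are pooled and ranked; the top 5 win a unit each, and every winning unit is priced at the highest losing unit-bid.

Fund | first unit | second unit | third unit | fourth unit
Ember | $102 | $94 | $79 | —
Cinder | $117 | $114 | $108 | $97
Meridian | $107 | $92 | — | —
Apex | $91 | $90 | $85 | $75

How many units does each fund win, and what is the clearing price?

Cinder 3, Ember 1, Meridian 1; clearing price $97

Pooled unit-bids ranked (top 5): 117 (Cinder-1), 114 (Cinder-2), 108 (Cinder-3), 107 (Meridian-1), 102 (Ember-1)
The (k+1)-th unit-bid is $97.
Allocation: Cinder 3, Ember 1, Meridian 1.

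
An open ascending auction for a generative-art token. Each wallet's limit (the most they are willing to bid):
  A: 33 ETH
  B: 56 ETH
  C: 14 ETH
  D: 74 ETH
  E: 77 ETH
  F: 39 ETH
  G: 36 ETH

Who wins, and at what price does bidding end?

E wins at 74 ETH

Rule: the price rises until one bidder remains; the winner pays the price at which the last rival dropped out.
Limits ranked: 77 (E) > 74 (D) > 56 (B) > 39 (F) > 36 (G) > 33 (A) > …
D is the last rival to drop out, at 74 ETH; E remains and wins at that price.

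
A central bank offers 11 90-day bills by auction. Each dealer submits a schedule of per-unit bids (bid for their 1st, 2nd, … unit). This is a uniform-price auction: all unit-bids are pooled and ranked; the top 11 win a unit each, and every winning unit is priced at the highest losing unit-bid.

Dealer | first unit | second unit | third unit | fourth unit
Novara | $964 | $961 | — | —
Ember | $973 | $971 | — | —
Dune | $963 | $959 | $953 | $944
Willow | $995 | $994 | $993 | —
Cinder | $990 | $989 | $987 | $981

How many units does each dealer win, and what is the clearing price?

Pooled unit-bids ranked (top 11): 995 (Willow-1), 994 (Willow-2), 993 (Willow-3), 990 (Cinder-1), 989 (Cinder-2), 987 (Cinder-3), 981 (Cinder-4), 973 (Ember-1), 971 (Ember-2), 964 (Novara-1), 963 (Dune-1)
The (k+1)-th unit-bid is $961.
Allocation: Cinder 4, Dune 1, Ember 2, Novara 1, Willow 3.

Cinder 4, Dune 1, Ember 2, Novara 1, Willow 3; clearing price $961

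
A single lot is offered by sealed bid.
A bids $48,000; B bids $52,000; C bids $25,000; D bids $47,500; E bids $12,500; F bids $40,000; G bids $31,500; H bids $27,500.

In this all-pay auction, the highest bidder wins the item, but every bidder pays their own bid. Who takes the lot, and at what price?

B pays $52,000

Sorting bids: 52,000 (B) > 48,000 (A) > 47,500 (D) > 40,000 (F) > 31,500 (G) > 27,500 (H) > …
B wins with the top bid; all bids are sunk regardless.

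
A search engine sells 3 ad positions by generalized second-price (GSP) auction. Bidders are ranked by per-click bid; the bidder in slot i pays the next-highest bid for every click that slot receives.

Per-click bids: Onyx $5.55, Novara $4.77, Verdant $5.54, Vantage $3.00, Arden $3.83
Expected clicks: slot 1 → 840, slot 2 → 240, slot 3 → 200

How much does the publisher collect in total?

Total revenue: $6564.40

Per-click bids in order: $5.55 (Onyx) > $5.54 (Verdant) > $4.77 (Novara) > $3.83 (Arden) > …
Slot 1: Onyx pays $5.54 × 840 = $4653.60
Slot 2: Verdant pays $4.77 × 240 = $1144.80
Slot 3: Novara pays $3.83 × 200 = $766.00
Total = $6564.40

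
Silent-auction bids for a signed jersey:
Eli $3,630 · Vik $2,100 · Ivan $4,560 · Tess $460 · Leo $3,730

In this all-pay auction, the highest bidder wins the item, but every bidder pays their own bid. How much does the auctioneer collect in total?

All-pay auction: the highest bidder wins the item, but every bidder pays their own bid.
Bids in order: 4,560 (Ivan) > 3,730 (Leo) > 3,630 (Eli) > 2,100 (Vik) > 460 (Tess)
Ivan wins with the top bid; all bids are sunk regardless.
Every bidder forfeits their bid regardless of winning.
Revenue = 3,630 + 2,100 + 4,560 + 460 + 3,730 = $14,480.

Total revenue: $14,480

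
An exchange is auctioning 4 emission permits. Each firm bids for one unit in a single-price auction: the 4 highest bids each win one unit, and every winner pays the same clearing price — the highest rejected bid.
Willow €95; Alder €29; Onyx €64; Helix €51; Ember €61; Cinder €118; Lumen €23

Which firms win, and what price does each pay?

Sorting: 118 (Cinder), 95 (Willow), 64 (Onyx), 61 (Ember), 51 (Helix), 29 (Alder), …
Winners (4 units): Cinder, Willow, Onyx, Ember.
First losing bid is Helix's €51, which sets the uniform price.

Cinder, Willow, Onyx, Ember; each pays €51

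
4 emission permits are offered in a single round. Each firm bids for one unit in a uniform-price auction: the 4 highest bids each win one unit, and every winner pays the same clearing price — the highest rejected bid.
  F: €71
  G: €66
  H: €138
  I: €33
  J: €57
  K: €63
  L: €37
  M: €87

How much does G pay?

Bids ranked high→low: 138 (H), 87 (M), 71 (F), 66 (G), 63 (K), 57 (J), …
The 4 highest are H, M, F, G.
Highest unsuccessful bid: €63 → clearing price.
G wins → pays €63.

G pays €63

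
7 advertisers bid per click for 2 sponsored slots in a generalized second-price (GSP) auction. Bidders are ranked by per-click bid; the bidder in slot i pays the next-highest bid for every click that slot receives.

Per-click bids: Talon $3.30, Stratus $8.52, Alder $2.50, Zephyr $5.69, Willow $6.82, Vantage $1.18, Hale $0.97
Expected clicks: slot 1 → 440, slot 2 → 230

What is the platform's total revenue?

Total revenue: $4309.50

Per-click bids in order: $8.52 (Stratus) > $6.82 (Willow) > $5.69 (Zephyr) > …
Slot 1: Stratus pays $6.82 × 440 = $3000.80
Slot 2: Willow pays $5.69 × 230 = $1308.70
Total = $4309.50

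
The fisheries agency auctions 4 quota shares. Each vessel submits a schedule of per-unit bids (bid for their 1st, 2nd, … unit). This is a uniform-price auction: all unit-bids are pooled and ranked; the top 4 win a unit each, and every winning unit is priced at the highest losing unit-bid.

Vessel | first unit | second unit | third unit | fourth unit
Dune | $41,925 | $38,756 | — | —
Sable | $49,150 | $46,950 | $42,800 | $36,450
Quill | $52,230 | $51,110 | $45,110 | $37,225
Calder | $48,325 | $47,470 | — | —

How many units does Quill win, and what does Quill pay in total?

Quill: 2 units, pays $94,940

All unit-bids, highest first — top 4: 52,230 (Quill-1), 51,110 (Quill-2), 49,150 (Sable-1), 48,325 (Calder-1)
The (k+1)-th unit-bid is $47,470.
Quill wins 2 unit(s) at $47,470 each.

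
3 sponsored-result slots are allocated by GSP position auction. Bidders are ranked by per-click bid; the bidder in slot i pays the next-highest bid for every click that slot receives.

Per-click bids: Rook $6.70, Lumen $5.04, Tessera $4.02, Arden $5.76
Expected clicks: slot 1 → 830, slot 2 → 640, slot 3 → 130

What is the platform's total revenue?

Ranked by bid: $6.70 (Rook) > $5.76 (Arden) > $5.04 (Lumen) > $4.02 (Tessera)
Slot 1: Rook pays $5.76 × 830 = $4780.80
Slot 2: Arden pays $5.04 × 640 = $3225.60
Slot 3: Lumen pays $4.02 × 130 = $522.60
Total = $8529.00

Total revenue: $8529.00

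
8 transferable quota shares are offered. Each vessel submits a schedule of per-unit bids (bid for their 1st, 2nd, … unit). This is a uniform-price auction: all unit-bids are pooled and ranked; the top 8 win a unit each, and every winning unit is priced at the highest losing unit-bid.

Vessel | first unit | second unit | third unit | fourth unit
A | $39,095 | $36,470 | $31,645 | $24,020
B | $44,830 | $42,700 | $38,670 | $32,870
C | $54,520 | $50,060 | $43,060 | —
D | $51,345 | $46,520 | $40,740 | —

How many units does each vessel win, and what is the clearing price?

Merging the schedules and taking the best 8: 54,520 (C-1), 51,345 (D-1), 50,060 (C-2), 46,520 (D-2), 44,830 (B-1), 43,060 (C-3), 42,700 (B-2), 40,740 (D-3)
First bid not allocated: $39,095.
Allocation: B 2, C 3, D 3.

B 2, C 3, D 3; clearing price $39,095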